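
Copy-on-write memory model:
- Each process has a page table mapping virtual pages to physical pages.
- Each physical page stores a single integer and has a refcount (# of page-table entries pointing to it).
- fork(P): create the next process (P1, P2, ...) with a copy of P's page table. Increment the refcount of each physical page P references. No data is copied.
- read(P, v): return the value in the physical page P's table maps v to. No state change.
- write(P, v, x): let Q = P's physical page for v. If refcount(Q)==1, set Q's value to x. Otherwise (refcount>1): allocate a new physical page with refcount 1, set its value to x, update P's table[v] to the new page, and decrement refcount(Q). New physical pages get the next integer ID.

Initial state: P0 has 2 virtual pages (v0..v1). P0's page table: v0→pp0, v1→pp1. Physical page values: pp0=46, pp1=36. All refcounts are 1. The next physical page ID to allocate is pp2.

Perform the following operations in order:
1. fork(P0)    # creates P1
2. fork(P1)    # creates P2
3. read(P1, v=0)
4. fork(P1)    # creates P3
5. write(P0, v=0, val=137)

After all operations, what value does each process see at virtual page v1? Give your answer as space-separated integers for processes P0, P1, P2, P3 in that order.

Op 1: fork(P0) -> P1. 2 ppages; refcounts: pp0:2 pp1:2
Op 2: fork(P1) -> P2. 2 ppages; refcounts: pp0:3 pp1:3
Op 3: read(P1, v0) -> 46. No state change.
Op 4: fork(P1) -> P3. 2 ppages; refcounts: pp0:4 pp1:4
Op 5: write(P0, v0, 137). refcount(pp0)=4>1 -> COPY to pp2. 3 ppages; refcounts: pp0:3 pp1:4 pp2:1
P0: v1 -> pp1 = 36
P1: v1 -> pp1 = 36
P2: v1 -> pp1 = 36
P3: v1 -> pp1 = 36

Answer: 36 36 36 36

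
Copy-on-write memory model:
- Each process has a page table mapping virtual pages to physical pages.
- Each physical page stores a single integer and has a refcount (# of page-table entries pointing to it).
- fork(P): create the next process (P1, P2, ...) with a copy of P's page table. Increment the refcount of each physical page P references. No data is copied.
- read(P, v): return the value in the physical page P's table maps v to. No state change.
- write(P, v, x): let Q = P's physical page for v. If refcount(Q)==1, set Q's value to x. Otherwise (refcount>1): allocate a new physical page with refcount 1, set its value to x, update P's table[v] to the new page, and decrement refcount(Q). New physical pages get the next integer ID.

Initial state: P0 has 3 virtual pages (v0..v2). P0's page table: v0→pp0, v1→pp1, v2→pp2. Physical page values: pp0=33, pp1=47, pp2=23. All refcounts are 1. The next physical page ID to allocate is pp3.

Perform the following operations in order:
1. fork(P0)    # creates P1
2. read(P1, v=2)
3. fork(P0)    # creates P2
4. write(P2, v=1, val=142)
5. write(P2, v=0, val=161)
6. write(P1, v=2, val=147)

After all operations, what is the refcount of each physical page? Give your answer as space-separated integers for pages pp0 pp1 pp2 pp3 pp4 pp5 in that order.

Answer: 2 2 2 1 1 1

Derivation:
Op 1: fork(P0) -> P1. 3 ppages; refcounts: pp0:2 pp1:2 pp2:2
Op 2: read(P1, v2) -> 23. No state change.
Op 3: fork(P0) -> P2. 3 ppages; refcounts: pp0:3 pp1:3 pp2:3
Op 4: write(P2, v1, 142). refcount(pp1)=3>1 -> COPY to pp3. 4 ppages; refcounts: pp0:3 pp1:2 pp2:3 pp3:1
Op 5: write(P2, v0, 161). refcount(pp0)=3>1 -> COPY to pp4. 5 ppages; refcounts: pp0:2 pp1:2 pp2:3 pp3:1 pp4:1
Op 6: write(P1, v2, 147). refcount(pp2)=3>1 -> COPY to pp5. 6 ppages; refcounts: pp0:2 pp1:2 pp2:2 pp3:1 pp4:1 pp5:1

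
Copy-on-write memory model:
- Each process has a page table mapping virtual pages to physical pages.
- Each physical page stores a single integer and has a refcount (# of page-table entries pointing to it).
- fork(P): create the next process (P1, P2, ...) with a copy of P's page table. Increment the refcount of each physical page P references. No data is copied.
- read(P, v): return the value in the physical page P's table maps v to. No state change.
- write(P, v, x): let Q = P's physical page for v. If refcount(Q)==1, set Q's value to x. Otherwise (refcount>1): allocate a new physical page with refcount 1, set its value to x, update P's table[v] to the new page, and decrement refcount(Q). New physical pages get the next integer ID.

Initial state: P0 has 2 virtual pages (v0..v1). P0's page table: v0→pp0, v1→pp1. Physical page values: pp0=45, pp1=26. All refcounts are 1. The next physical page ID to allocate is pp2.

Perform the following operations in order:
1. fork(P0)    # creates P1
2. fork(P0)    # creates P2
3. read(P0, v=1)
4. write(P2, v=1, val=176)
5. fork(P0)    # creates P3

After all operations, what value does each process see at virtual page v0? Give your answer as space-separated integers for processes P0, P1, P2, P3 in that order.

Answer: 45 45 45 45

Derivation:
Op 1: fork(P0) -> P1. 2 ppages; refcounts: pp0:2 pp1:2
Op 2: fork(P0) -> P2. 2 ppages; refcounts: pp0:3 pp1:3
Op 3: read(P0, v1) -> 26. No state change.
Op 4: write(P2, v1, 176). refcount(pp1)=3>1 -> COPY to pp2. 3 ppages; refcounts: pp0:3 pp1:2 pp2:1
Op 5: fork(P0) -> P3. 3 ppages; refcounts: pp0:4 pp1:3 pp2:1
P0: v0 -> pp0 = 45
P1: v0 -> pp0 = 45
P2: v0 -> pp0 = 45
P3: v0 -> pp0 = 45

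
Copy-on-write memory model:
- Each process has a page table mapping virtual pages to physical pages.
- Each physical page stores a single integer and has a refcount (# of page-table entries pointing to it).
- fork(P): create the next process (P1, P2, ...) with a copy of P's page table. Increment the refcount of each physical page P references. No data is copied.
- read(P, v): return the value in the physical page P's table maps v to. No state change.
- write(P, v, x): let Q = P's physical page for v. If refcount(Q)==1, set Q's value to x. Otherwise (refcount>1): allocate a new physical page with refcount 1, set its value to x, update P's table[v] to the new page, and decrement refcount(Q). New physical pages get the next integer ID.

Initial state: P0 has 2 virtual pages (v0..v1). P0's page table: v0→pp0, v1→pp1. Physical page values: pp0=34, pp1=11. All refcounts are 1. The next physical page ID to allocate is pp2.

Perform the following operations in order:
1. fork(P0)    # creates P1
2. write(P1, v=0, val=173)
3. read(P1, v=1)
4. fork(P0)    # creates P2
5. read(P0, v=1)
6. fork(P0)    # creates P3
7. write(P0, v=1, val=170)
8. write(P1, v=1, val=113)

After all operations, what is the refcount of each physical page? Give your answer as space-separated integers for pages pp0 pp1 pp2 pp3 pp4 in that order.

Op 1: fork(P0) -> P1. 2 ppages; refcounts: pp0:2 pp1:2
Op 2: write(P1, v0, 173). refcount(pp0)=2>1 -> COPY to pp2. 3 ppages; refcounts: pp0:1 pp1:2 pp2:1
Op 3: read(P1, v1) -> 11. No state change.
Op 4: fork(P0) -> P2. 3 ppages; refcounts: pp0:2 pp1:3 pp2:1
Op 5: read(P0, v1) -> 11. No state change.
Op 6: fork(P0) -> P3. 3 ppages; refcounts: pp0:3 pp1:4 pp2:1
Op 7: write(P0, v1, 170). refcount(pp1)=4>1 -> COPY to pp3. 4 ppages; refcounts: pp0:3 pp1:3 pp2:1 pp3:1
Op 8: write(P1, v1, 113). refcount(pp1)=3>1 -> COPY to pp4. 5 ppages; refcounts: pp0:3 pp1:2 pp2:1 pp3:1 pp4:1

Answer: 3 2 1 1 1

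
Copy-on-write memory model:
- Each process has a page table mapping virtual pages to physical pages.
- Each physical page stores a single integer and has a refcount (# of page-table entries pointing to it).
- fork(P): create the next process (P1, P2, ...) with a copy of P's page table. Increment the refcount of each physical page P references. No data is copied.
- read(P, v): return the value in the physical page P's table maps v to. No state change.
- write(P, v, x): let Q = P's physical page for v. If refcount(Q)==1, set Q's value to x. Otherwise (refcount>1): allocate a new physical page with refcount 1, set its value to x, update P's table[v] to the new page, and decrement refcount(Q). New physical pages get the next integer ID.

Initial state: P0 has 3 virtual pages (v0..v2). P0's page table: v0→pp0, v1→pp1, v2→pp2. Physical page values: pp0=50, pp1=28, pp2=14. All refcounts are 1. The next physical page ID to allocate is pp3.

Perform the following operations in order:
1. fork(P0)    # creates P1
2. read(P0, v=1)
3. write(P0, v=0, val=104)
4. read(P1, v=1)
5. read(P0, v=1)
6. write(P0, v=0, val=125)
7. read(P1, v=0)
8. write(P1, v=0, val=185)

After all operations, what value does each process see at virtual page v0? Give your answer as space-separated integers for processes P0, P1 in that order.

Answer: 125 185

Derivation:
Op 1: fork(P0) -> P1. 3 ppages; refcounts: pp0:2 pp1:2 pp2:2
Op 2: read(P0, v1) -> 28. No state change.
Op 3: write(P0, v0, 104). refcount(pp0)=2>1 -> COPY to pp3. 4 ppages; refcounts: pp0:1 pp1:2 pp2:2 pp3:1
Op 4: read(P1, v1) -> 28. No state change.
Op 5: read(P0, v1) -> 28. No state change.
Op 6: write(P0, v0, 125). refcount(pp3)=1 -> write in place. 4 ppages; refcounts: pp0:1 pp1:2 pp2:2 pp3:1
Op 7: read(P1, v0) -> 50. No state change.
Op 8: write(P1, v0, 185). refcount(pp0)=1 -> write in place. 4 ppages; refcounts: pp0:1 pp1:2 pp2:2 pp3:1
P0: v0 -> pp3 = 125
P1: v0 -> pp0 = 185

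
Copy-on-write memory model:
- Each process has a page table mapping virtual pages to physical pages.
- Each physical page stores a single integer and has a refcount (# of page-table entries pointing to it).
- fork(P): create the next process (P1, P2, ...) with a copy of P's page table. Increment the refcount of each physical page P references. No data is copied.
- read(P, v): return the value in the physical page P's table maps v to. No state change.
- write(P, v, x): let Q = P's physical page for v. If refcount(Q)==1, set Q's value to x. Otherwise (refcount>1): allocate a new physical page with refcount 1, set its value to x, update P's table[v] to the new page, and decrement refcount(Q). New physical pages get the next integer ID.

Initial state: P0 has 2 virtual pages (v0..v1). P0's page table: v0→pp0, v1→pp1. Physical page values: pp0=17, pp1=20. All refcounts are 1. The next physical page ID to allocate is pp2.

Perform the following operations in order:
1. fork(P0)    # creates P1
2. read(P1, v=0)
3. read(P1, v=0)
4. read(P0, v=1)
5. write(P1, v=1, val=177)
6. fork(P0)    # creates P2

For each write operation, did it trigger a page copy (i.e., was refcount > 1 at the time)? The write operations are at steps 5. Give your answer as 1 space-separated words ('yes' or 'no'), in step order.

Op 1: fork(P0) -> P1. 2 ppages; refcounts: pp0:2 pp1:2
Op 2: read(P1, v0) -> 17. No state change.
Op 3: read(P1, v0) -> 17. No state change.
Op 4: read(P0, v1) -> 20. No state change.
Op 5: write(P1, v1, 177). refcount(pp1)=2>1 -> COPY to pp2. 3 ppages; refcounts: pp0:2 pp1:1 pp2:1
Op 6: fork(P0) -> P2. 3 ppages; refcounts: pp0:3 pp1:2 pp2:1

yes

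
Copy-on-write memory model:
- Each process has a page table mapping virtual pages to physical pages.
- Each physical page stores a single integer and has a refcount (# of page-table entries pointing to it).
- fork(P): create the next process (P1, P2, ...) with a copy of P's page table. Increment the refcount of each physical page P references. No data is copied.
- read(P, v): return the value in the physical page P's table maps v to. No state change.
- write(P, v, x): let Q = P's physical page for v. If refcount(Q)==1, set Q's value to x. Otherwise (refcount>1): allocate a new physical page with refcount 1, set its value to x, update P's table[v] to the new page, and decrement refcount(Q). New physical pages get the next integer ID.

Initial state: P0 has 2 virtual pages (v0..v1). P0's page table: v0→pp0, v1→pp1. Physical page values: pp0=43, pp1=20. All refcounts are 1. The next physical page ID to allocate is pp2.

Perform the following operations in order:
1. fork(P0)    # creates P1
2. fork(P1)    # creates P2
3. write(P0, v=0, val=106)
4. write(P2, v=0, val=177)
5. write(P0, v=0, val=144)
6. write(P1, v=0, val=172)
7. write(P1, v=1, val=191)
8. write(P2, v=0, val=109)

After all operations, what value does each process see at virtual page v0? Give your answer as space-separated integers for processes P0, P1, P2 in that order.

Answer: 144 172 109

Derivation:
Op 1: fork(P0) -> P1. 2 ppages; refcounts: pp0:2 pp1:2
Op 2: fork(P1) -> P2. 2 ppages; refcounts: pp0:3 pp1:3
Op 3: write(P0, v0, 106). refcount(pp0)=3>1 -> COPY to pp2. 3 ppages; refcounts: pp0:2 pp1:3 pp2:1
Op 4: write(P2, v0, 177). refcount(pp0)=2>1 -> COPY to pp3. 4 ppages; refcounts: pp0:1 pp1:3 pp2:1 pp3:1
Op 5: write(P0, v0, 144). refcount(pp2)=1 -> write in place. 4 ppages; refcounts: pp0:1 pp1:3 pp2:1 pp3:1
Op 6: write(P1, v0, 172). refcount(pp0)=1 -> write in place. 4 ppages; refcounts: pp0:1 pp1:3 pp2:1 pp3:1
Op 7: write(P1, v1, 191). refcount(pp1)=3>1 -> COPY to pp4. 5 ppages; refcounts: pp0:1 pp1:2 pp2:1 pp3:1 pp4:1
Op 8: write(P2, v0, 109). refcount(pp3)=1 -> write in place. 5 ppages; refcounts: pp0:1 pp1:2 pp2:1 pp3:1 pp4:1
P0: v0 -> pp2 = 144
P1: v0 -> pp0 = 172
P2: v0 -> pp3 = 109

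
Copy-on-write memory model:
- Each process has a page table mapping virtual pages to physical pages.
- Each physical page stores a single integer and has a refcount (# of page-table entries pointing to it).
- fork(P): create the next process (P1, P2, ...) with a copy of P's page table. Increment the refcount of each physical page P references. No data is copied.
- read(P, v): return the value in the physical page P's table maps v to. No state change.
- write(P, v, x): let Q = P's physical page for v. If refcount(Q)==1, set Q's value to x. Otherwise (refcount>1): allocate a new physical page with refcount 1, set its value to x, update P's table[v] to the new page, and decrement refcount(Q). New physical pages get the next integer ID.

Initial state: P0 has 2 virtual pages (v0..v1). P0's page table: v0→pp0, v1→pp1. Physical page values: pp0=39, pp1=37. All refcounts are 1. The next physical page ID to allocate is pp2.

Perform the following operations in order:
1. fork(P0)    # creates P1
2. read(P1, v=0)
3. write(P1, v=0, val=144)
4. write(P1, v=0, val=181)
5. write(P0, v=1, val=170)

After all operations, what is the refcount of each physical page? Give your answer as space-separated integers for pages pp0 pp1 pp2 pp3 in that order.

Op 1: fork(P0) -> P1. 2 ppages; refcounts: pp0:2 pp1:2
Op 2: read(P1, v0) -> 39. No state change.
Op 3: write(P1, v0, 144). refcount(pp0)=2>1 -> COPY to pp2. 3 ppages; refcounts: pp0:1 pp1:2 pp2:1
Op 4: write(P1, v0, 181). refcount(pp2)=1 -> write in place. 3 ppages; refcounts: pp0:1 pp1:2 pp2:1
Op 5: write(P0, v1, 170). refcount(pp1)=2>1 -> COPY to pp3. 4 ppages; refcounts: pp0:1 pp1:1 pp2:1 pp3:1

Answer: 1 1 1 1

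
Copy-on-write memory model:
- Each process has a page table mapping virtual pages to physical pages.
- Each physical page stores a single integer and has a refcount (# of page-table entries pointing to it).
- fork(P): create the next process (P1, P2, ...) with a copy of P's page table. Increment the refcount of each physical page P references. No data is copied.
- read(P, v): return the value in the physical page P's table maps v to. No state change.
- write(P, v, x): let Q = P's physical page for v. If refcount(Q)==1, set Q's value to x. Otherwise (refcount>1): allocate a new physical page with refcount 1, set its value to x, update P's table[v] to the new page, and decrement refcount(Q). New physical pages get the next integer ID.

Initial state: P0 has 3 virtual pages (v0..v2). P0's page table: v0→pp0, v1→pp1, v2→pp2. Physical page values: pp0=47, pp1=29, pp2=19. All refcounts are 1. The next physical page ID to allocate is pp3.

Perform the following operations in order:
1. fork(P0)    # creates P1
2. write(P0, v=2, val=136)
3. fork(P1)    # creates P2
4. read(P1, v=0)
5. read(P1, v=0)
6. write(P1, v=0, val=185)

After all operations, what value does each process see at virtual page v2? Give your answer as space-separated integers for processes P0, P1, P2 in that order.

Op 1: fork(P0) -> P1. 3 ppages; refcounts: pp0:2 pp1:2 pp2:2
Op 2: write(P0, v2, 136). refcount(pp2)=2>1 -> COPY to pp3. 4 ppages; refcounts: pp0:2 pp1:2 pp2:1 pp3:1
Op 3: fork(P1) -> P2. 4 ppages; refcounts: pp0:3 pp1:3 pp2:2 pp3:1
Op 4: read(P1, v0) -> 47. No state change.
Op 5: read(P1, v0) -> 47. No state change.
Op 6: write(P1, v0, 185). refcount(pp0)=3>1 -> COPY to pp4. 5 ppages; refcounts: pp0:2 pp1:3 pp2:2 pp3:1 pp4:1
P0: v2 -> pp3 = 136
P1: v2 -> pp2 = 19
P2: v2 -> pp2 = 19

Answer: 136 19 19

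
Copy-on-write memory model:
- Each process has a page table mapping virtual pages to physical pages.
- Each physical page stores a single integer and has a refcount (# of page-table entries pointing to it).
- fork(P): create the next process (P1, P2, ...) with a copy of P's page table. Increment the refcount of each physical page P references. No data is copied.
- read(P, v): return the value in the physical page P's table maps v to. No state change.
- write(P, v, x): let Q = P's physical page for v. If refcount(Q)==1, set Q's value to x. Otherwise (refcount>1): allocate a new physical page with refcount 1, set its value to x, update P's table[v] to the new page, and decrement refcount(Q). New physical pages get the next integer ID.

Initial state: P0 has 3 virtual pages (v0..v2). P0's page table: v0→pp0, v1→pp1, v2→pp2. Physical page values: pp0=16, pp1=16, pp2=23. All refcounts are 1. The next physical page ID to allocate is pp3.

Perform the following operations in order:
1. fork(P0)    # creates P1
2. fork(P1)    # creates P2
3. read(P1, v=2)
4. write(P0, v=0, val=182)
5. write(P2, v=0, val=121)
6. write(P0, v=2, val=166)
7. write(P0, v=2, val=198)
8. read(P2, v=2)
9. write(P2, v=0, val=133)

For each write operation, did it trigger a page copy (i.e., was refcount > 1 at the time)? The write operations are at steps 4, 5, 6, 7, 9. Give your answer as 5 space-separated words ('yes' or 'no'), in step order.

Op 1: fork(P0) -> P1. 3 ppages; refcounts: pp0:2 pp1:2 pp2:2
Op 2: fork(P1) -> P2. 3 ppages; refcounts: pp0:3 pp1:3 pp2:3
Op 3: read(P1, v2) -> 23. No state change.
Op 4: write(P0, v0, 182). refcount(pp0)=3>1 -> COPY to pp3. 4 ppages; refcounts: pp0:2 pp1:3 pp2:3 pp3:1
Op 5: write(P2, v0, 121). refcount(pp0)=2>1 -> COPY to pp4. 5 ppages; refcounts: pp0:1 pp1:3 pp2:3 pp3:1 pp4:1
Op 6: write(P0, v2, 166). refcount(pp2)=3>1 -> COPY to pp5. 6 ppages; refcounts: pp0:1 pp1:3 pp2:2 pp3:1 pp4:1 pp5:1
Op 7: write(P0, v2, 198). refcount(pp5)=1 -> write in place. 6 ppages; refcounts: pp0:1 pp1:3 pp2:2 pp3:1 pp4:1 pp5:1
Op 8: read(P2, v2) -> 23. No state change.
Op 9: write(P2, v0, 133). refcount(pp4)=1 -> write in place. 6 ppages; refcounts: pp0:1 pp1:3 pp2:2 pp3:1 pp4:1 pp5:1

yes yes yes no no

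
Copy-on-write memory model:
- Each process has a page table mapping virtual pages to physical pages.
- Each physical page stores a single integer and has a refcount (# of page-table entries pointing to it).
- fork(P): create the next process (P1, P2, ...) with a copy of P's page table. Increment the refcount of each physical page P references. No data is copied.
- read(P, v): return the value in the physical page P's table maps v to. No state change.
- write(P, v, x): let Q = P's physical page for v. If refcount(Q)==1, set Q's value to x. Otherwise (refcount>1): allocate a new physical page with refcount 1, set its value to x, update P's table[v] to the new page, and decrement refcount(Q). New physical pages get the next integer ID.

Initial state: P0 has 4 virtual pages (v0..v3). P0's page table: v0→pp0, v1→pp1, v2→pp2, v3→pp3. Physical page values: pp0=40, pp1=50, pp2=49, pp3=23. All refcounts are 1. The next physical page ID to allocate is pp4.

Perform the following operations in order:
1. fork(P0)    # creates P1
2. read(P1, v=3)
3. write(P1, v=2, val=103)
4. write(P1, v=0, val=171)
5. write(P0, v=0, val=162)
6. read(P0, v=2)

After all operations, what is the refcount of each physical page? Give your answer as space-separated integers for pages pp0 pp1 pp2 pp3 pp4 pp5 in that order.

Op 1: fork(P0) -> P1. 4 ppages; refcounts: pp0:2 pp1:2 pp2:2 pp3:2
Op 2: read(P1, v3) -> 23. No state change.
Op 3: write(P1, v2, 103). refcount(pp2)=2>1 -> COPY to pp4. 5 ppages; refcounts: pp0:2 pp1:2 pp2:1 pp3:2 pp4:1
Op 4: write(P1, v0, 171). refcount(pp0)=2>1 -> COPY to pp5. 6 ppages; refcounts: pp0:1 pp1:2 pp2:1 pp3:2 pp4:1 pp5:1
Op 5: write(P0, v0, 162). refcount(pp0)=1 -> write in place. 6 ppages; refcounts: pp0:1 pp1:2 pp2:1 pp3:2 pp4:1 pp5:1
Op 6: read(P0, v2) -> 49. No state change.

Answer: 1 2 1 2 1 1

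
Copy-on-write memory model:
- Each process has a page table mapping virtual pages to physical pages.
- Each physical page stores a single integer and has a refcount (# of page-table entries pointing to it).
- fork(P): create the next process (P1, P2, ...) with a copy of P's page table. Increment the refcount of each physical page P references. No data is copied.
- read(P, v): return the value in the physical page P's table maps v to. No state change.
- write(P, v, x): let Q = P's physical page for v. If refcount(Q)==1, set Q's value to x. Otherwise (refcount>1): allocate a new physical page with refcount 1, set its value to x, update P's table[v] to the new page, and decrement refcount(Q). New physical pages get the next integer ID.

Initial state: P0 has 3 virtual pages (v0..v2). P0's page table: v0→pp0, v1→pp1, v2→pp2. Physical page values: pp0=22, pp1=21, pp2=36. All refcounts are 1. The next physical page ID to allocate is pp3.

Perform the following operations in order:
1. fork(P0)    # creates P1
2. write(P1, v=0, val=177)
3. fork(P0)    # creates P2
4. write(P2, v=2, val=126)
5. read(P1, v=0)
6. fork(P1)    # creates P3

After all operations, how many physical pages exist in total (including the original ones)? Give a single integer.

Op 1: fork(P0) -> P1. 3 ppages; refcounts: pp0:2 pp1:2 pp2:2
Op 2: write(P1, v0, 177). refcount(pp0)=2>1 -> COPY to pp3. 4 ppages; refcounts: pp0:1 pp1:2 pp2:2 pp3:1
Op 3: fork(P0) -> P2. 4 ppages; refcounts: pp0:2 pp1:3 pp2:3 pp3:1
Op 4: write(P2, v2, 126). refcount(pp2)=3>1 -> COPY to pp4. 5 ppages; refcounts: pp0:2 pp1:3 pp2:2 pp3:1 pp4:1
Op 5: read(P1, v0) -> 177. No state change.
Op 6: fork(P1) -> P3. 5 ppages; refcounts: pp0:2 pp1:4 pp2:3 pp3:2 pp4:1

Answer: 5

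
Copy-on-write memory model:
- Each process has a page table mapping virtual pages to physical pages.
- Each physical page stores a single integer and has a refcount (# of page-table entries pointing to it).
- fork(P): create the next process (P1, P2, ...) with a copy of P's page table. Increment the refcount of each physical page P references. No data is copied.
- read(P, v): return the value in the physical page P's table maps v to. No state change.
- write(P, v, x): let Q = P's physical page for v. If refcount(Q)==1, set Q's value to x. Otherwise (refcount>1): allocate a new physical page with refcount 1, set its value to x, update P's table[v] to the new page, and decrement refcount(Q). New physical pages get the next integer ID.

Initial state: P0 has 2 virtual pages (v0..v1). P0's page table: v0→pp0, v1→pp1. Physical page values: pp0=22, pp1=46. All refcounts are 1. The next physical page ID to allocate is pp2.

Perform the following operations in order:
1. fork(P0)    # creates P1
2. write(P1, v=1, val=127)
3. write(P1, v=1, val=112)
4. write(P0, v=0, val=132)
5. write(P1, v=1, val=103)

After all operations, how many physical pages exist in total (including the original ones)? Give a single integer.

Op 1: fork(P0) -> P1. 2 ppages; refcounts: pp0:2 pp1:2
Op 2: write(P1, v1, 127). refcount(pp1)=2>1 -> COPY to pp2. 3 ppages; refcounts: pp0:2 pp1:1 pp2:1
Op 3: write(P1, v1, 112). refcount(pp2)=1 -> write in place. 3 ppages; refcounts: pp0:2 pp1:1 pp2:1
Op 4: write(P0, v0, 132). refcount(pp0)=2>1 -> COPY to pp3. 4 ppages; refcounts: pp0:1 pp1:1 pp2:1 pp3:1
Op 5: write(P1, v1, 103). refcount(pp2)=1 -> write in place. 4 ppages; refcounts: pp0:1 pp1:1 pp2:1 pp3:1

Answer: 4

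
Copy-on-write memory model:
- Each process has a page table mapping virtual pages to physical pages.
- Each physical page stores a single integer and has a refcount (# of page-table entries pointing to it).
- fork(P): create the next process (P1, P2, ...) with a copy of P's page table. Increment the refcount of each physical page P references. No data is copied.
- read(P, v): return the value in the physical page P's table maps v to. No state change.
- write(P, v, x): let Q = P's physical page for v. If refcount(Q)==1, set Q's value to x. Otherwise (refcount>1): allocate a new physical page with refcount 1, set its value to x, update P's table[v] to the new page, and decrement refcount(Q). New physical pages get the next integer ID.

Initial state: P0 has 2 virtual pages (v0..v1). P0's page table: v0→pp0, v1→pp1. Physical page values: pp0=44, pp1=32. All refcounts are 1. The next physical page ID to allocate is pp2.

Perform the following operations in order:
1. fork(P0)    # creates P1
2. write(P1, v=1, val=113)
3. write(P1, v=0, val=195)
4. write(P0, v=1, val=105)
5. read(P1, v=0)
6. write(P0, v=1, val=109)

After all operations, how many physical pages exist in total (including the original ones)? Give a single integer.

Answer: 4

Derivation:
Op 1: fork(P0) -> P1. 2 ppages; refcounts: pp0:2 pp1:2
Op 2: write(P1, v1, 113). refcount(pp1)=2>1 -> COPY to pp2. 3 ppages; refcounts: pp0:2 pp1:1 pp2:1
Op 3: write(P1, v0, 195). refcount(pp0)=2>1 -> COPY to pp3. 4 ppages; refcounts: pp0:1 pp1:1 pp2:1 pp3:1
Op 4: write(P0, v1, 105). refcount(pp1)=1 -> write in place. 4 ppages; refcounts: pp0:1 pp1:1 pp2:1 pp3:1
Op 5: read(P1, v0) -> 195. No state change.
Op 6: write(P0, v1, 109). refcount(pp1)=1 -> write in place. 4 ppages; refcounts: pp0:1 pp1:1 pp2:1 pp3:1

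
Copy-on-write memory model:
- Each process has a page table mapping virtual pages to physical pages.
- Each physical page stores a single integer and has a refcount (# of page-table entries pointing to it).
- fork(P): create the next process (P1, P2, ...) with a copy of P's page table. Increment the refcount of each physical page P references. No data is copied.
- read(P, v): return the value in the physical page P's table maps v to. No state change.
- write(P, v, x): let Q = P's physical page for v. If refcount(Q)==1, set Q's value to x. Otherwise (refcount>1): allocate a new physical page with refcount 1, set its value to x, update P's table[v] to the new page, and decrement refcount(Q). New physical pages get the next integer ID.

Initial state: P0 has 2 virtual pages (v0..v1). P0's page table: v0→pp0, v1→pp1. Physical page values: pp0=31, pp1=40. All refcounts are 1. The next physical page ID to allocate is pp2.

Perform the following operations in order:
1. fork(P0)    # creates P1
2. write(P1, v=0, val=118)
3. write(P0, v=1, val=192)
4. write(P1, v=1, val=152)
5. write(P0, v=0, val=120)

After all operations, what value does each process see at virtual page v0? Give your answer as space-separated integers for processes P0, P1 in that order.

Op 1: fork(P0) -> P1. 2 ppages; refcounts: pp0:2 pp1:2
Op 2: write(P1, v0, 118). refcount(pp0)=2>1 -> COPY to pp2. 3 ppages; refcounts: pp0:1 pp1:2 pp2:1
Op 3: write(P0, v1, 192). refcount(pp1)=2>1 -> COPY to pp3. 4 ppages; refcounts: pp0:1 pp1:1 pp2:1 pp3:1
Op 4: write(P1, v1, 152). refcount(pp1)=1 -> write in place. 4 ppages; refcounts: pp0:1 pp1:1 pp2:1 pp3:1
Op 5: write(P0, v0, 120). refcount(pp0)=1 -> write in place. 4 ppages; refcounts: pp0:1 pp1:1 pp2:1 pp3:1
P0: v0 -> pp0 = 120
P1: v0 -> pp2 = 118

Answer: 120 118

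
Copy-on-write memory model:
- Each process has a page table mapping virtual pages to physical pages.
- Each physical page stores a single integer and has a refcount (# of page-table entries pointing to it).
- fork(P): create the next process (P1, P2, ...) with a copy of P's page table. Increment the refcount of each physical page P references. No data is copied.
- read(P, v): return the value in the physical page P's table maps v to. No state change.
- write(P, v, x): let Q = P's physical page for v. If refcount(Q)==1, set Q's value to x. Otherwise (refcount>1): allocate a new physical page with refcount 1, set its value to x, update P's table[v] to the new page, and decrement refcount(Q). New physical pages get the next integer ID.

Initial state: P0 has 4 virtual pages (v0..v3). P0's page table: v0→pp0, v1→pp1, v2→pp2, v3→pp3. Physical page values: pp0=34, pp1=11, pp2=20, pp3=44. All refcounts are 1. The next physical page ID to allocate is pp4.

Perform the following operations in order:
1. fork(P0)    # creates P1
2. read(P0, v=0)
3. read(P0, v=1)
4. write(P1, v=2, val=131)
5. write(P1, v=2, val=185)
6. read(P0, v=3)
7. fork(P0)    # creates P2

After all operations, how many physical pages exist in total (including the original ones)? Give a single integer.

Op 1: fork(P0) -> P1. 4 ppages; refcounts: pp0:2 pp1:2 pp2:2 pp3:2
Op 2: read(P0, v0) -> 34. No state change.
Op 3: read(P0, v1) -> 11. No state change.
Op 4: write(P1, v2, 131). refcount(pp2)=2>1 -> COPY to pp4. 5 ppages; refcounts: pp0:2 pp1:2 pp2:1 pp3:2 pp4:1
Op 5: write(P1, v2, 185). refcount(pp4)=1 -> write in place. 5 ppages; refcounts: pp0:2 pp1:2 pp2:1 pp3:2 pp4:1
Op 6: read(P0, v3) -> 44. No state change.
Op 7: fork(P0) -> P2. 5 ppages; refcounts: pp0:3 pp1:3 pp2:2 pp3:3 pp4:1

Answer: 5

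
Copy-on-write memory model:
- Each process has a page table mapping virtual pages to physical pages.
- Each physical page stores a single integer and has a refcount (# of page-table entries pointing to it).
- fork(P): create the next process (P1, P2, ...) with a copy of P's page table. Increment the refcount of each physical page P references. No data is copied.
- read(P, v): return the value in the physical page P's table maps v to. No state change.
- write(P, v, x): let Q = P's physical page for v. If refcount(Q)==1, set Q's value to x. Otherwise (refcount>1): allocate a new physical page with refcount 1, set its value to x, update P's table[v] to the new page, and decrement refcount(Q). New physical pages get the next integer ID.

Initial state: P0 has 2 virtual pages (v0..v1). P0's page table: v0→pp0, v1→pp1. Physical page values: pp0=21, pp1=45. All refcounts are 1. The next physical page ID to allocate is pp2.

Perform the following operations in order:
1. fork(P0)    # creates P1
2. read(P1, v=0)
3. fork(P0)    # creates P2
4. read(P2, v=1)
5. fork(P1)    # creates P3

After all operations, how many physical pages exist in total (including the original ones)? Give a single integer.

Op 1: fork(P0) -> P1. 2 ppages; refcounts: pp0:2 pp1:2
Op 2: read(P1, v0) -> 21. No state change.
Op 3: fork(P0) -> P2. 2 ppages; refcounts: pp0:3 pp1:3
Op 4: read(P2, v1) -> 45. No state change.
Op 5: fork(P1) -> P3. 2 ppages; refcounts: pp0:4 pp1:4

Answer: 2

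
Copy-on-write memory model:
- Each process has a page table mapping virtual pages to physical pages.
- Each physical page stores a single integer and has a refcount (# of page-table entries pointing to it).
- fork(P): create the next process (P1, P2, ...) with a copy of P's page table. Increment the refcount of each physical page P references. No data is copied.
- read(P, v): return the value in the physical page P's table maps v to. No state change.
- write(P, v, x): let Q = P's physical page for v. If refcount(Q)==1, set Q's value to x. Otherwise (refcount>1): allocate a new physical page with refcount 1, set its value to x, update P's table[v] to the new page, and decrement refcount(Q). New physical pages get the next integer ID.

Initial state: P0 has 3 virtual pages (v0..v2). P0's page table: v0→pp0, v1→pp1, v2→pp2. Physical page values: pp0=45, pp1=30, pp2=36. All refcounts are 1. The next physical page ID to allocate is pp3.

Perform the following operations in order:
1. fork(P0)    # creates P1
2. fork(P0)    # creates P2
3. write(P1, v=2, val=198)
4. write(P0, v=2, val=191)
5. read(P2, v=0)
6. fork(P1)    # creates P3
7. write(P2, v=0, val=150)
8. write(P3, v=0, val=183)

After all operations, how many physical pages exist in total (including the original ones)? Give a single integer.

Op 1: fork(P0) -> P1. 3 ppages; refcounts: pp0:2 pp1:2 pp2:2
Op 2: fork(P0) -> P2. 3 ppages; refcounts: pp0:3 pp1:3 pp2:3
Op 3: write(P1, v2, 198). refcount(pp2)=3>1 -> COPY to pp3. 4 ppages; refcounts: pp0:3 pp1:3 pp2:2 pp3:1
Op 4: write(P0, v2, 191). refcount(pp2)=2>1 -> COPY to pp4. 5 ppages; refcounts: pp0:3 pp1:3 pp2:1 pp3:1 pp4:1
Op 5: read(P2, v0) -> 45. No state change.
Op 6: fork(P1) -> P3. 5 ppages; refcounts: pp0:4 pp1:4 pp2:1 pp3:2 pp4:1
Op 7: write(P2, v0, 150). refcount(pp0)=4>1 -> COPY to pp5. 6 ppages; refcounts: pp0:3 pp1:4 pp2:1 pp3:2 pp4:1 pp5:1
Op 8: write(P3, v0, 183). refcount(pp0)=3>1 -> COPY to pp6. 7 ppages; refcounts: pp0:2 pp1:4 pp2:1 pp3:2 pp4:1 pp5:1 pp6:1

Answer: 7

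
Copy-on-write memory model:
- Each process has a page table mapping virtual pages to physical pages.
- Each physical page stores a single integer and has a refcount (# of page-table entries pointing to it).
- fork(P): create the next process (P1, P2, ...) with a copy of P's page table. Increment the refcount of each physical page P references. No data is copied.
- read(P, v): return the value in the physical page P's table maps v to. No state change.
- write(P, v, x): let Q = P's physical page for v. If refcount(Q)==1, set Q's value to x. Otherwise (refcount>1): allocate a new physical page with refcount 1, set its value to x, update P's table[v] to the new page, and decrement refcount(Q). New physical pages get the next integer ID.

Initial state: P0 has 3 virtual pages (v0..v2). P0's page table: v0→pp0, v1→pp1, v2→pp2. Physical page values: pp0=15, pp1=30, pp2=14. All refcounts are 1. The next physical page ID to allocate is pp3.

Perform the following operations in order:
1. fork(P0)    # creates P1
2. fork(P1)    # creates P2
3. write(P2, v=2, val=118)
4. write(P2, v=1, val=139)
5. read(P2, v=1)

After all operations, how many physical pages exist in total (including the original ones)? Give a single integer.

Answer: 5

Derivation:
Op 1: fork(P0) -> P1. 3 ppages; refcounts: pp0:2 pp1:2 pp2:2
Op 2: fork(P1) -> P2. 3 ppages; refcounts: pp0:3 pp1:3 pp2:3
Op 3: write(P2, v2, 118). refcount(pp2)=3>1 -> COPY to pp3. 4 ppages; refcounts: pp0:3 pp1:3 pp2:2 pp3:1
Op 4: write(P2, v1, 139). refcount(pp1)=3>1 -> COPY to pp4. 5 ppages; refcounts: pp0:3 pp1:2 pp2:2 pp3:1 pp4:1
Op 5: read(P2, v1) -> 139. No state change.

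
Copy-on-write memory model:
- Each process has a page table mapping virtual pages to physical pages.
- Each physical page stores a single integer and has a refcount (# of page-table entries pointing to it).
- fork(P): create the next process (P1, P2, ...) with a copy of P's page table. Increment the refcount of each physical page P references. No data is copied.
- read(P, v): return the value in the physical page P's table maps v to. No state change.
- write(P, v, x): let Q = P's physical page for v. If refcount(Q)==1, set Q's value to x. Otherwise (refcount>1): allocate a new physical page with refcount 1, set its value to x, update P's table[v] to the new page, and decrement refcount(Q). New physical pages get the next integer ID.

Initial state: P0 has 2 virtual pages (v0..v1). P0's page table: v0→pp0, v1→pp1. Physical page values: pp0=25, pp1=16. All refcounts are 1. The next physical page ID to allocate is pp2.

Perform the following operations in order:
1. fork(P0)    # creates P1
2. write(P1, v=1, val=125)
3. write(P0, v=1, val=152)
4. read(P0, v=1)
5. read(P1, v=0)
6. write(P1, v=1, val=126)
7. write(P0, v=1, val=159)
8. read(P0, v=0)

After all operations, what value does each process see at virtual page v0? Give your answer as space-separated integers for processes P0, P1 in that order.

Answer: 25 25

Derivation:
Op 1: fork(P0) -> P1. 2 ppages; refcounts: pp0:2 pp1:2
Op 2: write(P1, v1, 125). refcount(pp1)=2>1 -> COPY to pp2. 3 ppages; refcounts: pp0:2 pp1:1 pp2:1
Op 3: write(P0, v1, 152). refcount(pp1)=1 -> write in place. 3 ppages; refcounts: pp0:2 pp1:1 pp2:1
Op 4: read(P0, v1) -> 152. No state change.
Op 5: read(P1, v0) -> 25. No state change.
Op 6: write(P1, v1, 126). refcount(pp2)=1 -> write in place. 3 ppages; refcounts: pp0:2 pp1:1 pp2:1
Op 7: write(P0, v1, 159). refcount(pp1)=1 -> write in place. 3 ppages; refcounts: pp0:2 pp1:1 pp2:1
Op 8: read(P0, v0) -> 25. No state change.
P0: v0 -> pp0 = 25
P1: v0 -> pp0 = 25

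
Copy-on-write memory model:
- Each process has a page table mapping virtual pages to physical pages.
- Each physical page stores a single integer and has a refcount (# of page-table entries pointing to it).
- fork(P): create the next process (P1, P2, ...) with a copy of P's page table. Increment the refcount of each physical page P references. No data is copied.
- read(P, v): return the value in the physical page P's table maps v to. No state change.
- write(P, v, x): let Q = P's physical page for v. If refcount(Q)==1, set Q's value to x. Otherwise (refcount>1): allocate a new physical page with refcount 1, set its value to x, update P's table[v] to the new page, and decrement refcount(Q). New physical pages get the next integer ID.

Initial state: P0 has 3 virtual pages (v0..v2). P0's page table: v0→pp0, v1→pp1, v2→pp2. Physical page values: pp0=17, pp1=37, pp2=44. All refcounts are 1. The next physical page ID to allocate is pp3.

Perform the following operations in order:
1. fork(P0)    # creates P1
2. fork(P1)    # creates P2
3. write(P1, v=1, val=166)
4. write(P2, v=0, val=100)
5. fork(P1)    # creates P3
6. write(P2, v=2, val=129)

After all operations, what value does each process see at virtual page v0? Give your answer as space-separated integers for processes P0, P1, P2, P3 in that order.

Answer: 17 17 100 17

Derivation:
Op 1: fork(P0) -> P1. 3 ppages; refcounts: pp0:2 pp1:2 pp2:2
Op 2: fork(P1) -> P2. 3 ppages; refcounts: pp0:3 pp1:3 pp2:3
Op 3: write(P1, v1, 166). refcount(pp1)=3>1 -> COPY to pp3. 4 ppages; refcounts: pp0:3 pp1:2 pp2:3 pp3:1
Op 4: write(P2, v0, 100). refcount(pp0)=3>1 -> COPY to pp4. 5 ppages; refcounts: pp0:2 pp1:2 pp2:3 pp3:1 pp4:1
Op 5: fork(P1) -> P3. 5 ppages; refcounts: pp0:3 pp1:2 pp2:4 pp3:2 pp4:1
Op 6: write(P2, v2, 129). refcount(pp2)=4>1 -> COPY to pp5. 6 ppages; refcounts: pp0:3 pp1:2 pp2:3 pp3:2 pp4:1 pp5:1
P0: v0 -> pp0 = 17
P1: v0 -> pp0 = 17
P2: v0 -> pp4 = 100
P3: v0 -> pp0 = 17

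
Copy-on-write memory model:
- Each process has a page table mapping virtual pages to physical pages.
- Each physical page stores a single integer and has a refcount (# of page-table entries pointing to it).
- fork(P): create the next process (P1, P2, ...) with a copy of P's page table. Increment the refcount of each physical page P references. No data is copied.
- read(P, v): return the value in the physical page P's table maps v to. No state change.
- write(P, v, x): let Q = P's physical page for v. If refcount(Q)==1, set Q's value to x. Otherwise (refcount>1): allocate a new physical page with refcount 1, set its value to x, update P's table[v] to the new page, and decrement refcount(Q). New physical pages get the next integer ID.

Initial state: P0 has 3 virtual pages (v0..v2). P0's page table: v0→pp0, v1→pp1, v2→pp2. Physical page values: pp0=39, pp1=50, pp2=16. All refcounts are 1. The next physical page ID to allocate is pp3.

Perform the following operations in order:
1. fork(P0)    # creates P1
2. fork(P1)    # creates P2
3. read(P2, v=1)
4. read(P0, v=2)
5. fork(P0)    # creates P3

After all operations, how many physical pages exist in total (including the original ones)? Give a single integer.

Answer: 3

Derivation:
Op 1: fork(P0) -> P1. 3 ppages; refcounts: pp0:2 pp1:2 pp2:2
Op 2: fork(P1) -> P2. 3 ppages; refcounts: pp0:3 pp1:3 pp2:3
Op 3: read(P2, v1) -> 50. No state change.
Op 4: read(P0, v2) -> 16. No state change.
Op 5: fork(P0) -> P3. 3 ppages; refcounts: pp0:4 pp1:4 pp2:4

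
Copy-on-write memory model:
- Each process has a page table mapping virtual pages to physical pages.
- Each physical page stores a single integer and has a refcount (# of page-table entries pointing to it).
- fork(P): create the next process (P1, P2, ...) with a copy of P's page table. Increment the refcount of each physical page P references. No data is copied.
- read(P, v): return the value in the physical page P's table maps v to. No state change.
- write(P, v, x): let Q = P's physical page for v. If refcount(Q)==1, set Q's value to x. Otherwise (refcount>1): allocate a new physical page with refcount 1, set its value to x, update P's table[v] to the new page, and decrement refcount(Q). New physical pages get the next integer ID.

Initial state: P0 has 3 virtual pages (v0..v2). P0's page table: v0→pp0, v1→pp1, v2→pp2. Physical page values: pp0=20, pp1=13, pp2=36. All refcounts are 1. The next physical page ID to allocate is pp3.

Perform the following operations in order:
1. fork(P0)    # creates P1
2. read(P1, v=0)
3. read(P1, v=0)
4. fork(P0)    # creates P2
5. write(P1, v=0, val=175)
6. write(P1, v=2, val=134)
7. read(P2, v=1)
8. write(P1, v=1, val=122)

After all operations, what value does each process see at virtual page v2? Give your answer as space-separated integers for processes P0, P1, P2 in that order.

Answer: 36 134 36

Derivation:
Op 1: fork(P0) -> P1. 3 ppages; refcounts: pp0:2 pp1:2 pp2:2
Op 2: read(P1, v0) -> 20. No state change.
Op 3: read(P1, v0) -> 20. No state change.
Op 4: fork(P0) -> P2. 3 ppages; refcounts: pp0:3 pp1:3 pp2:3
Op 5: write(P1, v0, 175). refcount(pp0)=3>1 -> COPY to pp3. 4 ppages; refcounts: pp0:2 pp1:3 pp2:3 pp3:1
Op 6: write(P1, v2, 134). refcount(pp2)=3>1 -> COPY to pp4. 5 ppages; refcounts: pp0:2 pp1:3 pp2:2 pp3:1 pp4:1
Op 7: read(P2, v1) -> 13. No state change.
Op 8: write(P1, v1, 122). refcount(pp1)=3>1 -> COPY to pp5. 6 ppages; refcounts: pp0:2 pp1:2 pp2:2 pp3:1 pp4:1 pp5:1
P0: v2 -> pp2 = 36
P1: v2 -> pp4 = 134
P2: v2 -> pp2 = 36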